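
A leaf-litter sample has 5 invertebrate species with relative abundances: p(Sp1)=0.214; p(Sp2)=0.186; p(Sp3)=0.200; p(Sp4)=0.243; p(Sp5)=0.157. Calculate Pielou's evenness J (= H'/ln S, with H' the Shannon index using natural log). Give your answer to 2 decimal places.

H' = −Σ pᵢ ln pᵢ = −((-0.3299) + (-0.3129) + (-0.3219) + (-0.3438) + (-0.2907)) = 1.5991 (working shown to 4 dp, full precision carried).
With S = 5 species, ln S = 1.6094, so J = 1.5991/1.6094 = 0.9936, i.e. 0.99 to 2 decimal places.

0.99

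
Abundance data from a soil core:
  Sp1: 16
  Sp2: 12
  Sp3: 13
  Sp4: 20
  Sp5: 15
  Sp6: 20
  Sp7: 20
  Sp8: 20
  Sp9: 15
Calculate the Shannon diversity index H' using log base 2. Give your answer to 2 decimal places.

3.15

Total N = 16+12+13+20+15+20+20+20+15 = 151, so the proportions are 0.106, 0.0795, 0.0861, 0.1325, 0.0993, 0.1325, 0.1325, 0.1325, 0.0993 (working shown to 4 dp, full precision carried).
Each pᵢ log₂ pᵢ term: 0.106×(-3.2384)=-0.3431, 0.0795×(-3.6534)=-0.2903, 0.0861×(-3.5380)=-0.3046, 0.1325×(-2.9165)=-0.3863, 0.0993×(-3.3315)=-0.3309, 0.1325×(-2.9165)=-0.3863, 0.1325×(-2.9165)=-0.3863, 0.1325×(-2.9165)=-0.3863, 0.0993×(-3.3315)=-0.3309.
Sum = -3.1451, so H' = 3.15.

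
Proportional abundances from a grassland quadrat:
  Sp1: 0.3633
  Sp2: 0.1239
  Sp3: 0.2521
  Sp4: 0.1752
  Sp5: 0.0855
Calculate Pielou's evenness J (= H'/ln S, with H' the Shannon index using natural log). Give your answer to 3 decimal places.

0.925

H' = −Σ pᵢ ln pᵢ = −((-0.36785) + (-0.25874) + (-0.34738) + (-0.30517) + (-0.21026)) = 1.48940 (working shown to 5 dp, full precision carried).
With S = 5 species, ln S = 1.60944, so J = 1.48940/1.60944 = 0.92541, i.e. 0.925 to 3 decimal places.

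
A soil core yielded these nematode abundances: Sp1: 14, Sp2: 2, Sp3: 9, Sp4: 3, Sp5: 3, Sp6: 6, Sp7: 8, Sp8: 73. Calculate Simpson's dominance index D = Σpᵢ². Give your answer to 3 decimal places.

Total N = 14+2+9+3+3+6+8+73 = 118, so the proportions are 0.11864, 0.01695, 0.07627, 0.02542, 0.02542, 0.05085, 0.0678, 0.61864 (working shown to 5 dp, full precision carried).
D = 0.11864² + 0.01695² + 0.07627² + 0.02542² + 0.02542² + 0.05085² + 0.0678² + 0.61864² = 0.01408 + 0.00029 + 0.00582 + 0.00065 + 0.00065 + 0.00259 + 0.00460 + 0.38272 = 0.41138.
To 3 decimal places, D = 0.411.

0.411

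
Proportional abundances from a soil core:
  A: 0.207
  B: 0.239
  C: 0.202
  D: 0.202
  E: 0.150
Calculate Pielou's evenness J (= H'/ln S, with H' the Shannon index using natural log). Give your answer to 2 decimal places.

0.99

H' = −Σ pᵢ ln pᵢ = −((-0.3260) + (-0.3421) + (-0.3231) + (-0.3231) + (-0.2846)) = 1.5989 (working shown to 4 dp, full precision carried).
With S = 5 species, ln S = 1.6094, so J = 1.5989/1.6094 = 0.9934, i.e. 0.99 to 2 decimal places.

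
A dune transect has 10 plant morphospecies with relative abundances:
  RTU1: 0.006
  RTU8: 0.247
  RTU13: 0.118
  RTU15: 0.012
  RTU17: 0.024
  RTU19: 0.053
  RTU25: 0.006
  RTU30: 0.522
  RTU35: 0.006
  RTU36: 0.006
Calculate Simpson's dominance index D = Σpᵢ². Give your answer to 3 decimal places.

0.351

D = 0.006² + 0.247² + 0.118² + 0.012² + 0.024² + 0.053² + 0.006² + 0.522² + 0.006² + 0.006² = 0.00004 + 0.06101 + 0.01392 + 0.00014 + 0.00058 + 0.00281 + 0.00004 + 0.27248 + 0.00004 + 0.00004 = 0.35109 (working shown to 5 dp, full precision carried).
To 3 decimal places, D = 0.351.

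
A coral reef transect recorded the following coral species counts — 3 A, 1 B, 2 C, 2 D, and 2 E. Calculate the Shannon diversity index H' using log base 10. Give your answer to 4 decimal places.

Total N = 3+1+2+2+2 = 10, so the proportions are 0.3, 0.1, 0.2, 0.2, 0.2 (working shown to 6 dp, full precision carried).
Each pᵢ log₁₀ pᵢ term: 0.3×(-0.522879)=-0.156864, 0.1×(-1.000000)=-0.100000, 0.2×(-0.698970)=-0.139794, 0.2×(-0.698970)=-0.139794, 0.2×(-0.698970)=-0.139794.
Sum = -0.676246, so H' = 0.6762.

0.6762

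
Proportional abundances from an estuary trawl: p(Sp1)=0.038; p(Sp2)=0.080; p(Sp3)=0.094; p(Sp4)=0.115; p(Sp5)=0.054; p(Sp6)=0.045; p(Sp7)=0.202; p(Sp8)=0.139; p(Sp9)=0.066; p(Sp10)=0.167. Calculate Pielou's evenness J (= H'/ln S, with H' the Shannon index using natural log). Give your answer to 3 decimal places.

0.942

H' = −Σ pᵢ ln pᵢ = −((-0.12427) + (-0.20206) + (-0.22226) + (-0.24872) + (-0.15761) + (-0.13955) + (-0.32310) + (-0.27429) + (-0.17939) + (-0.29889)) = 2.17014 (working shown to 5 dp, full precision carried).
With S = 10 species, ln S = 2.30259, so J = 2.17014/2.30259 = 0.94248, i.e. 0.942 to 3 decimal places.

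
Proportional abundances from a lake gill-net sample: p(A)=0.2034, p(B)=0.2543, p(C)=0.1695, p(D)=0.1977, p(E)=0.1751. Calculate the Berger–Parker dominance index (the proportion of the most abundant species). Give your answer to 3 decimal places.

0.254

The largest proportion is 0.2543, i.e. d = 0.254 to 3 decimal places.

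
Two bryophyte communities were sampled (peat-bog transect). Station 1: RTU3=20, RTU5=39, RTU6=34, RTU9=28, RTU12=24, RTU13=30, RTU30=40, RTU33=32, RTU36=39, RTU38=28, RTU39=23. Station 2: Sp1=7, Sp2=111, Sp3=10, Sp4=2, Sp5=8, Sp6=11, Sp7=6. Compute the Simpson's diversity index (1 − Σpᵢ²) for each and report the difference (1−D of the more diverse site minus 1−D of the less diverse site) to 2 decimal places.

Station 1: N=337, proportions 0.05935, 0.11573, 0.10089, 0.08309, 0.07122, 0.08902, 0.11869, 0.09496, 0.11573, 0.08309, 0.06825, giving 1−D = 0.90495 (working shown to 5 dp, full precision carried).
Station 2: N=155, proportions 0.04516, 0.71613, 0.06452, 0.0129, 0.05161, 0.07097, 0.03871, giving 1−D = 0.47159.
Difference = |0.90495 − 0.47159| = 0.43336, i.e. 0.43 to 2 decimal places.

0.43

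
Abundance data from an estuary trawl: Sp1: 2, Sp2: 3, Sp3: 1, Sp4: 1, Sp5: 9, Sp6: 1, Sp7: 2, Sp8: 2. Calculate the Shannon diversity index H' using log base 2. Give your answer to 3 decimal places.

2.522

Total N = 2+3+1+1+9+1+2+2 = 21, so the proportions are 0.09524, 0.14286, 0.04762, 0.04762, 0.42857, 0.04762, 0.09524, 0.09524 (working shown to 5 dp, full precision carried).
Each pᵢ log₂ pᵢ term: 0.09524×(-3.39232)=-0.32308, 0.14286×(-2.80735)=-0.40105, 0.04762×(-4.39232)=-0.20916, 0.04762×(-4.39232)=-0.20916, 0.42857×(-1.22239)=-0.52388, 0.04762×(-4.39232)=-0.20916, 0.09524×(-3.39232)=-0.32308, 0.09524×(-3.39232)=-0.32308.
Sum = -2.52164, so H' = 2.522.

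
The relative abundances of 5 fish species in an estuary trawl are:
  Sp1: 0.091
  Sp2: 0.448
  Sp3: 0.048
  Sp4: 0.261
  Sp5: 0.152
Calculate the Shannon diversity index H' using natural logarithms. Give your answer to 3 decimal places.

1.361

Each pᵢ ln pᵢ term (working shown to 5 dp, full precision carried): 0.091×(-2.39690)=-0.21812, 0.448×(-0.80296)=-0.35973, 0.048×(-3.03655)=-0.14575, 0.261×(-1.34323)=-0.35058, 0.152×(-1.88387)=-0.28635.
Sum = -1.36053, so H' = 1.361.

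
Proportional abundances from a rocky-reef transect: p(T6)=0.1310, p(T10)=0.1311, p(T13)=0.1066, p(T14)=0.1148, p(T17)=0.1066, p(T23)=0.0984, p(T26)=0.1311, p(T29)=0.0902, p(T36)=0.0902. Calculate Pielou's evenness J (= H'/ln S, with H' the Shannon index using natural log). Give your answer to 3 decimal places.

0.995

H' = −Σ pᵢ ln pᵢ = −((-0.26627) + (-0.26637) + (-0.23864) + (-0.24849) + (-0.23864) + (-0.22816) + (-0.26637) + (-0.21700) + (-0.21700)) = 2.18693 (working shown to 5 dp, full precision carried).
With S = 9 species, ln S = 2.19722, so J = 2.18693/2.19722 = 0.99532, i.e. 0.995 to 3 decimal places.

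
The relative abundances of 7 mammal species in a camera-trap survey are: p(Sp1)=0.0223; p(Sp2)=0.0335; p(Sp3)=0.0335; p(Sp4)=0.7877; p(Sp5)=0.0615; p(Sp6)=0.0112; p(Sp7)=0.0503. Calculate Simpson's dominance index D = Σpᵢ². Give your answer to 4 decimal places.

D = 0.0223² + 0.0335² + 0.0335² + 0.7877² + 0.0615² + 0.0112² + 0.0503² = 0.0004973 + 0.0011223 + 0.0011223 + 0.6204713 + 0.0037823 + 0.0001254 + 0.0025301 = 0.6296509 (working shown to 7 dp, full precision carried).
To 4 decimal places, D = 0.6297.

0.6297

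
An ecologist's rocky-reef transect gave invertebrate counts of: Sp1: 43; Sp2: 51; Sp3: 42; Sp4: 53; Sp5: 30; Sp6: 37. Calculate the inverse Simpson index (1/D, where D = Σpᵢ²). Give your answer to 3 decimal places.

Total N = 43+51+42+53+30+37 = 256, so the proportions are 0.1679688, 0.1992188, 0.1640625, 0.2070312, 0.1171875, 0.1445312 (working shown to 7 dp, full precision carried).
D = 0.1679688² + 0.1992188² + 0.1640625² + 0.2070312² + 0.1171875² + 0.1445312² = 0.0282135 + 0.0396881 + 0.0269165 + 0.0428619 + 0.0137329 + 0.0208893 = 0.1723022.
So 1/D = 5.80375, i.e. 5.804 to 3 decimal places.

5.804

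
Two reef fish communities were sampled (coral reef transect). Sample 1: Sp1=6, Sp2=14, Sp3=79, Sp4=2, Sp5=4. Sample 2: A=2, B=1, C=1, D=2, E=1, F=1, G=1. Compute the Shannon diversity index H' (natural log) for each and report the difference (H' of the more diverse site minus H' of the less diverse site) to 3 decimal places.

1.043

Sample 1: N=105, proportions 0.05714, 0.13333, 0.75238, 0.01905, 0.0381, giving H' = 0.84620 (working shown to 5 dp, full precision carried).
Sample 2: N=9, proportions 0.22222, 0.11111, 0.11111, 0.22222, 0.11111, 0.11111, 0.11111, giving H' = 1.88916.
Difference = |0.84620 − 1.88916| = 1.04296, i.e. 1.043 to 3 decimal places.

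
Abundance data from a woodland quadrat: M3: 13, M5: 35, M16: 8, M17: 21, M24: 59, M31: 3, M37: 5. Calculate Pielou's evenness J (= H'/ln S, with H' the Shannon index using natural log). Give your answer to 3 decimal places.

0.804

Total N = 13+35+8+21+59+3+5 = 144, so the proportions are 0.09028, 0.24306, 0.05556, 0.14583, 0.40972, 0.02083, 0.03472 (working shown to 5 dp, full precision carried).
H' = −Σ pᵢ ln pᵢ = −((-0.21711) + (-0.34379) + (-0.16058) + (-0.28077) + (-0.36559) + (-0.08065) + (-0.11668)) = 1.56516.
With S = 7 species, ln S = 1.94591, so J = 1.56516/1.94591 = 0.80433, i.e. 0.804 to 3 decimal places.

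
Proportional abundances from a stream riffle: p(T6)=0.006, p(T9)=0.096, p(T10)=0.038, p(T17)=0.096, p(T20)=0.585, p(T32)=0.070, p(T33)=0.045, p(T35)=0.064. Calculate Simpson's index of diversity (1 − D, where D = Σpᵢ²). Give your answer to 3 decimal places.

D = 0.006² + 0.096² + 0.038² + 0.096² + 0.585² + 0.07² + 0.045² + 0.064² = 0.00004 + 0.00922 + 0.00144 + 0.00922 + 0.34222 + 0.00490 + 0.00202 + 0.00410 = 0.37316 (working shown to 5 dp, full precision carried).
So 1 − D = 0.62684, i.e. 0.627 to 3 decimal places.

0.627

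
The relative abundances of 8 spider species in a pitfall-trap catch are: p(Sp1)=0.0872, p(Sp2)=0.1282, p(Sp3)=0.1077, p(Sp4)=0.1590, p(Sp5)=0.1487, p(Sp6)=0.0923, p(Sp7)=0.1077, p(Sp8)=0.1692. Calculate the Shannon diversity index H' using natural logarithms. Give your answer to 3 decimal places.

Each pᵢ ln pᵢ term (working shown to 5 dp, full precision carried): 0.0872×(-2.43955)=-0.21273, 0.1282×(-2.05416)=-0.26334, 0.1077×(-2.22841)=-0.24000, 0.159×(-1.83885)=-0.29238, 0.1487×(-1.90582)=-0.28340, 0.0923×(-2.38271)=-0.21992, 0.1077×(-2.22841)=-0.24000, 0.1692×(-1.77667)=-0.30061.
Sum = -2.05238, so H' = 2.052.

2.052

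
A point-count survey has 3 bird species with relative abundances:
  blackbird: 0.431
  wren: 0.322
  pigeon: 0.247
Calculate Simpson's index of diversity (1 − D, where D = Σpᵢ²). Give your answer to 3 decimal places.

0.650

D = 0.431² + 0.322² + 0.247² = 0.18576 + 0.10368 + 0.06101 = 0.35045 (working shown to 5 dp, full precision carried).
So 1 − D = 0.64955, i.e. 0.650 to 3 decimal places.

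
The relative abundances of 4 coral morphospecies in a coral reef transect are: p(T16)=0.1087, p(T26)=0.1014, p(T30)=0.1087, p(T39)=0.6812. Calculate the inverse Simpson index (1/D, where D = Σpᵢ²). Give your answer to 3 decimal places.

2.008

D = 0.1087² + 0.1014² + 0.1087² + 0.6812² = 0.011816 + 0.010282 + 0.011816 + 0.464033 = 0.497947 (working shown to 6 dp, full precision carried).
So 1/D = 2.00825, i.e. 2.008 to 3 decimal places.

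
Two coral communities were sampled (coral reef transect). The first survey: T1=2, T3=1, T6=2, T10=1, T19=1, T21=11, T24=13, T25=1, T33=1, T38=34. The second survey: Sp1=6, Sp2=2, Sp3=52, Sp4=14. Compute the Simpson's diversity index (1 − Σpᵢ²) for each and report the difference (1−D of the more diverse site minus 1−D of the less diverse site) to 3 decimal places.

The first survey: N=67, proportions 0.02985, 0.01493, 0.02985, 0.01493, 0.01493, 0.16418, 0.19403, 0.01493, 0.01493, 0.50746, giving 1−D = 0.67498 (working shown to 5 dp, full precision carried).
The second survey: N=74, proportions 0.08108, 0.02703, 0.7027, 0.18919, giving 1−D = 0.46311.
Difference = |0.67498 − 0.46311| = 0.21187, i.e. 0.212 to 3 decimal places.

0.212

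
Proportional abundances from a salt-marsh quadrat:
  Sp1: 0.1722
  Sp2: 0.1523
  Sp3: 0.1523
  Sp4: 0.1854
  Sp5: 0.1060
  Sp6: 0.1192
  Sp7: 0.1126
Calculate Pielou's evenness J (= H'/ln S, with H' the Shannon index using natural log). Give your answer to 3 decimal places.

0.990

H' = −Σ pᵢ ln pᵢ = −((-0.30292) + (-0.28661) + (-0.28661) + (-0.31244) + (-0.23790) + (-0.25353) + (-0.24591)) = 1.92593 (working shown to 5 dp, full precision carried).
With S = 7 species, ln S = 1.94591, so J = 1.92593/1.94591 = 0.98973, i.e. 0.990 to 3 decimal places.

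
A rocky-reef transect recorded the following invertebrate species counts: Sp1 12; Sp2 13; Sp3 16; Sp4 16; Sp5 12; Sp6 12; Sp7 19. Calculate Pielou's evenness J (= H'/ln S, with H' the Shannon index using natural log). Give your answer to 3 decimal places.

Total N = 12+13+16+16+12+12+19 = 100, so the proportions are 0.12, 0.13, 0.16, 0.16, 0.12, 0.12, 0.19 (working shown to 5 dp, full precision carried).
H' = −Σ pᵢ ln pᵢ = −((-0.25443) + (-0.26523) + (-0.29321) + (-0.29321) + (-0.25443) + (-0.25443) + (-0.31554)) = 1.93049.
With S = 7 species, ln S = 1.94591, so J = 1.93049/1.94591 = 0.99207, i.e. 0.992 to 3 decimal places.

0.992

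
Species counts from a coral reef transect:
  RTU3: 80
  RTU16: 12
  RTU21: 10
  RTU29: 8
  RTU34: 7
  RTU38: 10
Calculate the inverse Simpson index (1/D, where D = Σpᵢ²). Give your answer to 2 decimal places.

Total N = 80+12+10+8+7+10 = 127, so the proportions are 0.62992, 0.09449, 0.07874, 0.06299, 0.05512, 0.07874 (working shown to 5 dp, full precision carried).
D = 0.62992² + 0.09449² + 0.07874² + 0.06299² + 0.05512² + 0.07874² = 0.39680 + 0.00893 + 0.00620 + 0.00397 + 0.00304 + 0.00620 = 0.42513.
So 1/D = 2.3522, i.e. 2.35 to 2 decimal places.

2.35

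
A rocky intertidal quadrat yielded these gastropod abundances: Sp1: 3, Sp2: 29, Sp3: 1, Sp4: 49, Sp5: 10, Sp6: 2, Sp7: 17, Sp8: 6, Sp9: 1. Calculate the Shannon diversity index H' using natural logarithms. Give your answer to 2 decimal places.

Total N = 3+29+1+49+10+2+17+6+1 = 118, so the proportions are 0.0254, 0.2458, 0.0085, 0.4153, 0.0847, 0.0169, 0.1441, 0.0508, 0.0085 (working shown to 4 dp, full precision carried).
Each pᵢ ln pᵢ term: 0.0254×(-3.6721)=-0.0934, 0.2458×(-1.4034)=-0.3449, 0.0085×(-4.7707)=-0.0404, 0.4153×(-0.8789)=-0.3650, 0.0847×(-2.4681)=-0.2092, 0.0169×(-4.0775)=-0.0691, 0.1441×(-1.9375)=-0.2791, 0.0508×(-2.9789)=-0.1515, 0.0085×(-4.7707)=-0.0404.
Sum = -1.5929, so H' = 1.59.

1.59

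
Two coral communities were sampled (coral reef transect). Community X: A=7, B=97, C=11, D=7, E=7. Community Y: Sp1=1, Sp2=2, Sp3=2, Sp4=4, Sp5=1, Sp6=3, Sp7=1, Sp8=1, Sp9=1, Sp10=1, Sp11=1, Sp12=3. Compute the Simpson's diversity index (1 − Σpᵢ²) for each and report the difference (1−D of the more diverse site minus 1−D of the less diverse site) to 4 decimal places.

Community X: N=129, proportions 0.0542636, 0.751938, 0.0852713, 0.0542636, 0.0542636, giving 1−D = 0.4184845 (working shown to 7 dp, full precision carried).
Community Y: N=21, proportions 0.047619, 0.0952381, 0.0952381, 0.1904762, 0.047619, 0.1428571, 0.047619, 0.047619, 0.047619, 0.047619, 0.047619, 0.1428571, giving 1−D = 0.8888889.
Difference = |0.4184845 − 0.8888889| = 0.4704044, i.e. 0.4704 to 4 decimal places.

0.4704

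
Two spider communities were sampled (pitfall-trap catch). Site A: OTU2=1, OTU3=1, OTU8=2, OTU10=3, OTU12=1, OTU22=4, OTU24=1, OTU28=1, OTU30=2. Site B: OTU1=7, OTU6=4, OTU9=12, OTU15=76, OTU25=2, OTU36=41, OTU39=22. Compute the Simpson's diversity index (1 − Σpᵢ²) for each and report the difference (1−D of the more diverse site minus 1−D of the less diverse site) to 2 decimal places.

0.15

Site A: N=16, proportions 0.0625, 0.0625, 0.125, 0.1875, 0.0625, 0.25, 0.0625, 0.0625, 0.125, giving 1−D = 0.85156 (working shown to 5 dp, full precision carried).
Site B: N=164, proportions 0.04268, 0.02439, 0.07317, 0.46341, 0.0122, 0.25, 0.13415, giving 1−D = 0.69683.
Difference = |0.85156 − 0.69683| = 0.15473, i.e. 0.15 to 2 decimal places.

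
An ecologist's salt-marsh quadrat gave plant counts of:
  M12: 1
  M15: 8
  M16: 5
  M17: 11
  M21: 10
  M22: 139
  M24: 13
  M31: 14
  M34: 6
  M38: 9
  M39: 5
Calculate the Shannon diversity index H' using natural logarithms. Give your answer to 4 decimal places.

1.4668

Total N = 1+8+5+11+10+139+13+14+6+9+5 = 221, so the proportions are 0.004525, 0.036199, 0.022624, 0.049774, 0.045249, 0.628959, 0.058824, 0.063348, 0.027149, 0.040724, 0.022624 (working shown to 6 dp, full precision carried).
Each pᵢ ln pᵢ term: 0.004525×(-5.398163)=-0.024426, 0.036199×(-3.318721)=-0.120135, 0.022624×(-3.788725)=-0.085718, 0.049774×(-3.000267)=-0.149335, 0.045249×(-3.095578)=-0.140071, 0.628959×(-0.463689)=-0.291641, 0.058824×(-2.833213)=-0.166660, 0.063348×(-2.759105)=-0.174785, 0.027149×(-3.606403)=-0.097911, 0.040724×(-3.200938)=-0.130355, 0.022624×(-3.788725)=-0.085718.
Sum = -1.466755, so H' = 1.4668.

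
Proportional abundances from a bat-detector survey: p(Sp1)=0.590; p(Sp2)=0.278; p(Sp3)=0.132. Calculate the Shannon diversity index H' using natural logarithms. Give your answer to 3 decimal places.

0.934

Each pᵢ ln pᵢ term (working shown to 5 dp, full precision carried): 0.59×(-0.52763)=-0.31130, 0.278×(-1.28013)=-0.35588, 0.132×(-2.02495)=-0.26729.
Sum = -0.93447, so H' = 0.934.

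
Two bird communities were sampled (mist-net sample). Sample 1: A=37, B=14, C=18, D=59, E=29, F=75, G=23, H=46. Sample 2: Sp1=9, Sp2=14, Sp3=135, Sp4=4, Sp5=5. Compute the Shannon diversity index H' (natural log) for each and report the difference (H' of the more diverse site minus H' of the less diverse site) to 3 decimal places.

Sample 1: N=301, proportions 0.12292, 0.04651, 0.0598, 0.19601, 0.09635, 0.24917, 0.07641, 0.15282, giving H' = 1.94349 (working shown to 5 dp, full precision carried).
Sample 2: N=167, proportions 0.05389, 0.08383, 0.80838, 0.02395, 0.02994, giving H' = 0.73161.
Difference = |1.94349 − 0.73161| = 1.21188, i.e. 1.212 to 3 decimal places.

1.212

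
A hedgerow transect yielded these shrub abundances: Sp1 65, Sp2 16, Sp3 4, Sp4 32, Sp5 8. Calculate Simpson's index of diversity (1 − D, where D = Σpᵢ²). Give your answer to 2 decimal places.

0.64

Total N = 65+16+4+32+8 = 125, so the proportions are 0.52, 0.128, 0.032, 0.256, 0.064 (working shown to 4 dp, full precision carried).
D = 0.52² + 0.128² + 0.032² + 0.256² + 0.064² = 0.2704 + 0.0164 + 0.0010 + 0.0655 + 0.0041 = 0.3574.
So 1 − D = 0.6426, i.e. 0.64 to 2 decimal places.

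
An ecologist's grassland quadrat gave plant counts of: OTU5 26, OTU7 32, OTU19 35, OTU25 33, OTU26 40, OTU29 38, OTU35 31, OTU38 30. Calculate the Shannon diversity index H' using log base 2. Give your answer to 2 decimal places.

Total N = 26+32+35+33+40+38+31+30 = 265, so the proportions are 0.0981, 0.1208, 0.1321, 0.1245, 0.1509, 0.1434, 0.117, 0.1132 (working shown to 4 dp, full precision carried).
Each pᵢ log₂ pᵢ term: 0.0981×(-3.3494)=-0.3286, 0.1208×(-3.0498)=-0.3683, 0.1321×(-2.9206)=-0.3857, 0.1245×(-3.0055)=-0.3743, 0.1509×(-2.7279)=-0.4118, 0.1434×(-2.8019)=-0.4018, 0.117×(-3.0957)=-0.3621, 0.1132×(-3.1430)=-0.3558.
Sum = -2.9884, so H' = 2.99.

2.99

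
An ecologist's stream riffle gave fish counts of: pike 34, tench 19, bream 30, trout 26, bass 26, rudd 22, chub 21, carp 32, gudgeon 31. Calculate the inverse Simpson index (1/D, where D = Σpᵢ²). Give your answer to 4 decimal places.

8.6961

Total N = 34+19+30+26+26+22+21+32+31 = 241, so the proportions are 0.14107884, 0.07883817, 0.12448133, 0.10788382, 0.10788382, 0.09128631, 0.08713693, 0.13278008, 0.12863071 (working shown to 8 dp, full precision carried).
D = 0.14107884² + 0.07883817² + 0.12448133² + 0.10788382² + 0.10788382² + 0.09128631² + 0.08713693² + 0.13278008² + 0.12863071² = 0.01990324 + 0.00621546 + 0.01549560 + 0.01163892 + 0.01163892 + 0.00833319 + 0.00759284 + 0.01763055 + 0.01654586 = 0.11499458.
So 1/D = 8.696062, i.e. 8.6961 to 4 decimal places.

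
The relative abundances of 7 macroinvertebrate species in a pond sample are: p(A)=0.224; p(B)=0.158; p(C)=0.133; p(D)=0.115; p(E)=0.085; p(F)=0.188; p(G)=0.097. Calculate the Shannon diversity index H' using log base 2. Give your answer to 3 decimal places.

Each pᵢ log₂ pᵢ term (working shown to 5 dp, full precision carried): 0.224×(-2.15843)=-0.48349, 0.158×(-2.66200)=-0.42060, 0.133×(-2.91050)=-0.38710, 0.115×(-3.12029)=-0.35883, 0.085×(-3.55639)=-0.30229, 0.188×(-2.41120)=-0.45330, 0.097×(-3.36587)=-0.32649.
Sum = -2.73210, so H' = 2.732.

2.732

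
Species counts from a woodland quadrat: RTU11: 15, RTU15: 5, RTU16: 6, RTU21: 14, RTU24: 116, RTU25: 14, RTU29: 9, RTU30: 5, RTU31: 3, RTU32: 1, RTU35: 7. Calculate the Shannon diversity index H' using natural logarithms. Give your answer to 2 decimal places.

1.53

Total N = 15+5+6+14+116+14+9+5+3+1+7 = 195, so the proportions are 0.0769, 0.0256, 0.0308, 0.0718, 0.5949, 0.0718, 0.0462, 0.0256, 0.0154, 0.0051, 0.0359 (working shown to 4 dp, full precision carried).
Each pᵢ ln pᵢ term: 0.0769×(-2.5649)=-0.1973, 0.0256×(-3.6636)=-0.0939, 0.0308×(-3.4812)=-0.1071, 0.0718×(-2.6339)=-0.1891, 0.5949×(-0.5194)=-0.3090, 0.0718×(-2.6339)=-0.1891, 0.0462×(-3.0758)=-0.1420, 0.0256×(-3.6636)=-0.0939, 0.0154×(-4.1744)=-0.0642, 0.0051×(-5.2730)=-0.0270, 0.0359×(-3.3271)=-0.1194.
Sum = -1.5321, so H' = 1.53.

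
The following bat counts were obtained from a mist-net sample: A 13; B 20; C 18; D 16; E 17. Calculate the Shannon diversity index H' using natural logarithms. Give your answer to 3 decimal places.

Total N = 13+20+18+16+17 = 84, so the proportions are 0.15476, 0.2381, 0.21429, 0.19048, 0.20238 (working shown to 5 dp, full precision carried).
Each pᵢ ln pᵢ term: 0.15476×(-1.86587)=-0.28877, 0.2381×(-1.43508)=-0.34169, 0.21429×(-1.54045)=-0.33010, 0.19048×(-1.65823)=-0.31585, 0.20238×(-1.59760)=-0.32332.
Sum = -1.59972, so H' = 1.600.

1.600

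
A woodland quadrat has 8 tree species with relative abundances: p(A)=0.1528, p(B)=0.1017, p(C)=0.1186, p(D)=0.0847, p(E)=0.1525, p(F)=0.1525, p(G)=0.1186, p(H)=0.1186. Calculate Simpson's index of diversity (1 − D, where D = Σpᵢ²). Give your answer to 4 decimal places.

0.8704

D = 0.1528² + 0.1017² + 0.1186² + 0.0847² + 0.1525² + 0.1525² + 0.1186² + 0.1186² = 0.023348 + 0.010343 + 0.014066 + 0.007174 + 0.023256 + 0.023256 + 0.014066 + 0.014066 = 0.129575 (working shown to 6 dp, full precision carried).
So 1 − D = 0.870425, i.e. 0.8704 to 4 decimal places.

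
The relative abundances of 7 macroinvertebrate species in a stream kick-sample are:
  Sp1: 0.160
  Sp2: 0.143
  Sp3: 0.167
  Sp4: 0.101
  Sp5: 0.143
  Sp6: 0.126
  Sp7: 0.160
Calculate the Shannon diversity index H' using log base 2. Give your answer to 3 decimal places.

Each pᵢ log₂ pᵢ term (working shown to 5 dp, full precision carried): 0.16×(-2.64386)=-0.42302, 0.143×(-2.80591)=-0.40125, 0.167×(-2.58208)=-0.43121, 0.101×(-3.30757)=-0.33406, 0.143×(-2.80591)=-0.40125, 0.126×(-2.98850)=-0.37655, 0.16×(-2.64386)=-0.42302.
Sum = -2.79035, so H' = 2.790.

2.790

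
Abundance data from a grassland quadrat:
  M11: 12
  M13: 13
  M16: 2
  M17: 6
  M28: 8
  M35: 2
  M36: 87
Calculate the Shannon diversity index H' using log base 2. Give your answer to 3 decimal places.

Total N = 12+13+2+6+8+2+87 = 130, so the proportions are 0.09231, 0.1, 0.01538, 0.04615, 0.06154, 0.01538, 0.66923 (working shown to 5 dp, full precision carried).
Each pᵢ log₂ pᵢ term: 0.09231×(-3.43741)=-0.31730, 0.1×(-3.32193)=-0.33219, 0.01538×(-6.02237)=-0.09265, 0.04615×(-4.43741)=-0.20480, 0.06154×(-4.02237)=-0.24753, 0.01538×(-6.02237)=-0.09265, 0.66923×(-0.57942)=-0.38777.
Sum = -1.67490, so H' = 1.675.

1.675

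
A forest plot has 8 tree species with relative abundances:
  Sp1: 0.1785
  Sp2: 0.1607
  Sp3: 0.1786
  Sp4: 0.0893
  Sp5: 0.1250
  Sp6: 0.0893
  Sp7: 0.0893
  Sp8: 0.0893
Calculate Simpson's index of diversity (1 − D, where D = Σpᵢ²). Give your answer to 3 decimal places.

D = 0.1785² + 0.1607² + 0.1786² + 0.0893² + 0.125² + 0.0893² + 0.0893² + 0.0893² = 0.03186 + 0.02582 + 0.03190 + 0.00797 + 0.01562 + 0.00797 + 0.00797 + 0.00797 = 0.13711 (working shown to 5 dp, full precision carried).
So 1 − D = 0.86289, i.e. 0.863 to 3 decimal places.

0.863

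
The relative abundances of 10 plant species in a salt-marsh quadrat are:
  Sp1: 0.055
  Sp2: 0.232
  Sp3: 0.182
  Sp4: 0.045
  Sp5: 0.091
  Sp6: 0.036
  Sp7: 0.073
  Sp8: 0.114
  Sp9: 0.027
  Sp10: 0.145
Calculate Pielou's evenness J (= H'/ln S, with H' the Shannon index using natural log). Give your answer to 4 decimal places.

0.9129

H' = −Σ pᵢ ln pᵢ = −((-0.159523) + (-0.338956) + (-0.310082) + (-0.139549) + (-0.218118) + (-0.119673) + (-0.191063) + (-0.247557) + (-0.097522) + (-0.279998)) = 2.102041 (working shown to 6 dp, full precision carried).
With S = 10 species, ln S = 2.302585, so J = 2.102041/2.302585 = 0.912905, i.e. 0.9129 to 4 decimal places.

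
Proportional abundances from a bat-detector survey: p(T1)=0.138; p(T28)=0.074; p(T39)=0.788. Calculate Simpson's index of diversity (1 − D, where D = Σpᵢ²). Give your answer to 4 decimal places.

0.3545

D = 0.138² + 0.074² + 0.788² = 0.019044 + 0.005476 + 0.620944 = 0.645464 (working shown to 6 dp, full precision carried).
So 1 − D = 0.354536, i.e. 0.3545 to 4 decimal places.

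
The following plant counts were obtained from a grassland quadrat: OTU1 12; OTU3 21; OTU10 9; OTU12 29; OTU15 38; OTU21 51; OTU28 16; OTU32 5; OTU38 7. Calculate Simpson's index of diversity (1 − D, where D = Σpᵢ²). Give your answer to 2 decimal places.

Total N = 12+21+9+29+38+51+16+5+7 = 188, so the proportions are 0.0638, 0.1117, 0.0479, 0.1543, 0.2021, 0.2713, 0.0851, 0.0266, 0.0372 (working shown to 4 dp, full precision carried).
D = 0.0638² + 0.1117² + 0.0479² + 0.1543² + 0.2021² + 0.2713² + 0.0851² + 0.0266² + 0.0372² = 0.0041 + 0.0125 + 0.0023 + 0.0238 + 0.0409 + 0.0736 + 0.0072 + 0.0007 + 0.0014 = 0.1664.
So 1 − D = 0.8336, i.e. 0.83 to 2 decimal places.

0.83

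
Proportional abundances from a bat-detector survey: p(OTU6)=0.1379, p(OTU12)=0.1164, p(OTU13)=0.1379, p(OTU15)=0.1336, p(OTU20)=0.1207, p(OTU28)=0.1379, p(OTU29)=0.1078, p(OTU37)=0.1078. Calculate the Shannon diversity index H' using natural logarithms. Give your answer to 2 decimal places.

2.07

Each pᵢ ln pᵢ term (working shown to 4 dp, full precision carried): 0.1379×(-1.9812)=-0.2732, 0.1164×(-2.1507)=-0.2503, 0.1379×(-1.9812)=-0.2732, 0.1336×(-2.0129)=-0.2689, 0.1207×(-2.1144)=-0.2552, 0.1379×(-1.9812)=-0.2732, 0.1078×(-2.2275)=-0.2401, 0.1078×(-2.2275)=-0.2401.
Sum = -2.0744, so H' = 2.07.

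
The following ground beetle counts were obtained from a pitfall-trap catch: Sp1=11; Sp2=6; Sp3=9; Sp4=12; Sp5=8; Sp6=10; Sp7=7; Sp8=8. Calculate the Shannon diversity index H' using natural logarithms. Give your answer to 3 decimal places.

2.056

Total N = 11+6+9+12+8+10+7+8 = 71, so the proportions are 0.15493, 0.08451, 0.12676, 0.16901, 0.11268, 0.14085, 0.09859, 0.11268 (working shown to 5 dp, full precision carried).
Each pᵢ ln pᵢ term: 0.15493×(-1.86478)=-0.28891, 0.08451×(-2.47092)=-0.20881, 0.12676×(-2.06546)=-0.26182, 0.16901×(-1.77777)=-0.30047, 0.11268×(-2.18324)=-0.24600, 0.14085×(-1.96009)=-0.27607, 0.09859×(-2.31677)=-0.22841, 0.11268×(-2.18324)=-0.24600.
Sum = -2.05649, so H' = 2.056.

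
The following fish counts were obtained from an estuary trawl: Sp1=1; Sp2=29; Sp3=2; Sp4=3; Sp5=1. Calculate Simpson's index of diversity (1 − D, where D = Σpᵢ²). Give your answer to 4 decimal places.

Total N = 1+29+2+3+1 = 36, so the proportions are 0.027778, 0.805556, 0.055556, 0.083333, 0.027778 (working shown to 6 dp, full precision carried).
D = 0.027778² + 0.805556² + 0.055556² + 0.083333² + 0.027778² = 0.000772 + 0.648920 + 0.003086 + 0.006944 + 0.000772 = 0.660494.
So 1 − D = 0.339506, i.e. 0.3395 to 4 decimal places.

0.3395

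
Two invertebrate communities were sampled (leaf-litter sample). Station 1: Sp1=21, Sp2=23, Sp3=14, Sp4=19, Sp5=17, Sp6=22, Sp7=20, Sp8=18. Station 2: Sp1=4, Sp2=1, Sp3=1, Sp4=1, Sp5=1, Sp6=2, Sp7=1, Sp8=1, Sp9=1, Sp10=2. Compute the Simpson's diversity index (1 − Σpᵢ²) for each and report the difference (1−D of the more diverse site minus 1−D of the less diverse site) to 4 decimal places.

0.0103

Station 1: N=154, proportions 0.136364, 0.149351, 0.090909, 0.123377, 0.11039, 0.142857, 0.12987, 0.116883, giving 1−D = 0.872491 (working shown to 6 dp, full precision carried).
Station 2: N=15, proportions 0.266667, 0.066667, 0.066667, 0.066667, 0.066667, 0.133333, 0.066667, 0.066667, 0.066667, 0.133333, giving 1−D = 0.862222.
Difference = |0.872491 − 0.862222| = 0.010269, i.e. 0.0103 to 4 decimal places.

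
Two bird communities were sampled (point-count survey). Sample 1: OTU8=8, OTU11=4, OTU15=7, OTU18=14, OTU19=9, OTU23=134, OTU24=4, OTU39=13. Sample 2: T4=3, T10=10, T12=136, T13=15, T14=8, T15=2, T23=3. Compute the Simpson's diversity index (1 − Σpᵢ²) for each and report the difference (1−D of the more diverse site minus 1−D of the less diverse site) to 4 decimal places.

0.1056

Sample 1: N=193, proportions 0.041451, 0.020725, 0.036269, 0.072539, 0.046632, 0.694301, 0.020725, 0.067358, giving 1−D = 0.502081 (working shown to 6 dp, full precision carried).
Sample 2: N=177, proportions 0.016949, 0.056497, 0.768362, 0.084746, 0.045198, 0.011299, 0.016949, giving 1−D = 0.396502.
Difference = |0.502081 − 0.396502| = 0.105579, i.e. 0.1056 to 4 decimal places.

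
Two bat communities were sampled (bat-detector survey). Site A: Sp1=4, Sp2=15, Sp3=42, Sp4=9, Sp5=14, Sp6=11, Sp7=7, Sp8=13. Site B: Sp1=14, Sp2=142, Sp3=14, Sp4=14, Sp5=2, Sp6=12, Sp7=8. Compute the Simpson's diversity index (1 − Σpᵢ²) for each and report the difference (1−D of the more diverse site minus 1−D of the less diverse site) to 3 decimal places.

0.296

Site A: N=115, proportions 0.03478261, 0.13043478, 0.36521739, 0.07826087, 0.12173913, 0.09565217, 0.06086957, 0.11304348, giving 1−D = 0.80181474 (working shown to 8 dp, full precision carried).
Site B: N=206, proportions 0.06796117, 0.68932039, 0.06796117, 0.06796117, 0.00970874, 0.05825243, 0.03883495, giving 1−D = 0.50598548.
Difference = |0.80181474 − 0.50598548| = 0.29582926, i.e. 0.296 to 3 decimal places.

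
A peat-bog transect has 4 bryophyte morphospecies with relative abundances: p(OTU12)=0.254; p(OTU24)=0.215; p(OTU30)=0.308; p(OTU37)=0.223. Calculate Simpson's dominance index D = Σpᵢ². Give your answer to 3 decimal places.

D = 0.254² + 0.215² + 0.308² + 0.223² = 0.06452 + 0.04622 + 0.09486 + 0.04973 = 0.25533 (working shown to 5 dp, full precision carried).
To 3 decimal places, D = 0.255.

0.255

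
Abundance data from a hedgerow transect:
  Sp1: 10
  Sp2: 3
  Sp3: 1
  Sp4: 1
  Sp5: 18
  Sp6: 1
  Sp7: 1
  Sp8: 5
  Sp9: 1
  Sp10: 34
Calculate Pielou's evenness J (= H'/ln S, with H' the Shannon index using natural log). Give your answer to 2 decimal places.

0.68

Total N = 10+3+1+1+18+1+1+5+1+34 = 75, so the proportions are 0.1333, 0.04, 0.0133, 0.0133, 0.24, 0.0133, 0.0133, 0.0667, 0.0133, 0.4533 (working shown to 4 dp, full precision carried).
H' = −Σ pᵢ ln pᵢ = −((-0.2687) + (-0.1288) + (-0.0576) + (-0.0576) + (-0.3425) + (-0.0576) + (-0.0576) + (-0.1805) + (-0.0576) + (-0.3586)) = 1.5669.
With S = 10 species, ln S = 2.3026, so J = 1.5669/2.3026 = 0.6805, i.e. 0.68 to 2 decimal places.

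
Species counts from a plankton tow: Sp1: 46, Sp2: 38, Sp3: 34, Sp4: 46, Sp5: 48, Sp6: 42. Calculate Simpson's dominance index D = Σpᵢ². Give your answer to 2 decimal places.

Total N = 46+38+34+46+48+42 = 254, so the proportions are 0.1811, 0.1496, 0.1339, 0.1811, 0.189, 0.1654 (working shown to 4 dp, full precision carried).
D = 0.1811² + 0.1496² + 0.1339² + 0.1811² + 0.189² + 0.1654² = 0.0328 + 0.0224 + 0.0179 + 0.0328 + 0.0357 + 0.0273 = 0.1690.
To 2 decimal places, D = 0.17.

0.17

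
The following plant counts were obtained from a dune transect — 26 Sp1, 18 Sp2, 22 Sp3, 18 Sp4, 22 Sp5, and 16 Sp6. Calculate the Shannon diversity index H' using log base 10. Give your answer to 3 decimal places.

0.772

Total N = 26+18+22+18+22+16 = 122, so the proportions are 0.21311, 0.14754, 0.18033, 0.14754, 0.18033, 0.13115 (working shown to 5 dp, full precision carried).
Each pᵢ log₁₀ pᵢ term: 0.21311×(-0.67139)=-0.14308, 0.14754×(-0.83109)=-0.12262, 0.18033×(-0.74394)=-0.13415, 0.14754×(-0.83109)=-0.12262, 0.18033×(-0.74394)=-0.13415, 0.13115×(-0.88224)=-0.11570.
Sum = -0.77233, so H' = 0.772.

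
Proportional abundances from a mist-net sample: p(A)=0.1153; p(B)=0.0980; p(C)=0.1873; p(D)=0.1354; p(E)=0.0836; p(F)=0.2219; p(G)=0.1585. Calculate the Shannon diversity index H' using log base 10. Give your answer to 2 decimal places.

0.82

Each pᵢ log₁₀ pᵢ term (working shown to 4 dp, full precision carried): 0.1153×(-0.9382)=-0.1082, 0.098×(-1.0088)=-0.0989, 0.1873×(-0.7275)=-0.1363, 0.1354×(-0.8684)=-0.1176, 0.0836×(-1.0778)=-0.0901, 0.2219×(-0.6538)=-0.1451, 0.1585×(-0.8000)=-0.1268.
Sum = -0.8229, so H' = 0.82.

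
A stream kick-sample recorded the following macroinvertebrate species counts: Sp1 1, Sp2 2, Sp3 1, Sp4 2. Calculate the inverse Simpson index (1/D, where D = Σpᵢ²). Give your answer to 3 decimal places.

3.600

Total N = 1+2+1+2 = 6, so the proportions are 0.1666667, 0.3333333, 0.1666667, 0.3333333 (working shown to 7 dp, full precision carried).
D = 0.1666667² + 0.3333333² + 0.1666667² + 0.3333333² = 0.0277778 + 0.1111111 + 0.0277778 + 0.1111111 = 0.2777778.
So 1/D = 3.60000, i.e. 3.600 to 3 decimal places.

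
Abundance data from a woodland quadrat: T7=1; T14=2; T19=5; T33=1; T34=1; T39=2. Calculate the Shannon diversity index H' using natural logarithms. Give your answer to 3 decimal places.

1.583

Total N = 1+2+5+1+1+2 = 12, so the proportions are 0.08333, 0.16667, 0.41667, 0.08333, 0.08333, 0.16667 (working shown to 5 dp, full precision carried).
Each pᵢ ln pᵢ term: 0.08333×(-2.48491)=-0.20708, 0.16667×(-1.79176)=-0.29863, 0.41667×(-0.87547)=-0.36478, 0.08333×(-2.48491)=-0.20708, 0.08333×(-2.48491)=-0.20708, 0.16667×(-1.79176)=-0.29863.
Sum = -1.58326, so H' = 1.583.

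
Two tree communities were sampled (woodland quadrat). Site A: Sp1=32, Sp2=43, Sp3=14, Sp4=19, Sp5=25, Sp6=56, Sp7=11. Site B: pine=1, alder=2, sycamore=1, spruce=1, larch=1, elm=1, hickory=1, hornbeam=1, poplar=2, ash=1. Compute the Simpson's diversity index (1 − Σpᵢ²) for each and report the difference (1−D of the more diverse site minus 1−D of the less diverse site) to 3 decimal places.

Site A: N=200, proportions 0.16, 0.215, 0.07, 0.095, 0.125, 0.28, 0.055, giving 1−D = 0.81720 (working shown to 5 dp, full precision carried).
Site B: N=12, proportions 0.08333, 0.16667, 0.08333, 0.08333, 0.08333, 0.08333, 0.08333, 0.08333, 0.16667, 0.08333, giving 1−D = 0.88889.
Difference = |0.81720 − 0.88889| = 0.07169, i.e. 0.072 to 3 decimal places.

0.072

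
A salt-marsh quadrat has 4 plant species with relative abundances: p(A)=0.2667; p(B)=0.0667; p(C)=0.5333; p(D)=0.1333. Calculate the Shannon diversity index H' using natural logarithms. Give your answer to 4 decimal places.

1.1370

Each pᵢ ln pᵢ term (working shown to 6 dp, full precision carried): 0.2667×(-1.321631)=-0.352479, 0.0667×(-2.707550)=-0.180594, 0.5333×(-0.628671)=-0.335270, 0.1333×(-2.015153)=-0.268620.
Sum = -1.136963, so H' = 1.1370.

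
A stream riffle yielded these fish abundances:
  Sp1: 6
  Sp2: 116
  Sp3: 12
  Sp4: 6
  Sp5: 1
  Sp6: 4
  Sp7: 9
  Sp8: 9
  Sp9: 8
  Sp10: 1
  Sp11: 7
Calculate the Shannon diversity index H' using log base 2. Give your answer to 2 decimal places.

2.02

Total N = 6+116+12+6+1+4+9+9+8+1+7 = 179, so the proportions are 0.0335, 0.648, 0.067, 0.0335, 0.0056, 0.0223, 0.0503, 0.0503, 0.0447, 0.0056, 0.0391 (working shown to 4 dp, full precision carried).
Each pᵢ log₂ pᵢ term: 0.0335×(-4.8989)=-0.1642, 0.648×(-0.6258)=-0.4056, 0.067×(-3.8989)=-0.2614, 0.0335×(-4.8989)=-0.1642, 0.0056×(-7.4838)=-0.0418, 0.0223×(-5.4838)=-0.1225, 0.0503×(-4.3139)=-0.2169, 0.0503×(-4.3139)=-0.2169, 0.0447×(-4.4838)=-0.2004, 0.0056×(-7.4838)=-0.0418, 0.0391×(-4.6765)=-0.1829.
Sum = -2.0186, so H' = 2.02.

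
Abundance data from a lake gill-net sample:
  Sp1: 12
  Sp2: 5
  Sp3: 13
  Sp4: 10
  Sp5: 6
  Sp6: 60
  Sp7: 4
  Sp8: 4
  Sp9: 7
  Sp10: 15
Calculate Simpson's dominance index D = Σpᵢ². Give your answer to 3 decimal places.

0.237

Total N = 12+5+13+10+6+60+4+4+7+15 = 136, so the proportions are 0.08824, 0.03676, 0.09559, 0.07353, 0.04412, 0.44118, 0.02941, 0.02941, 0.05147, 0.11029 (working shown to 5 dp, full precision carried).
D = 0.08824² + 0.03676² + 0.09559² + 0.07353² + 0.04412² + 0.44118² + 0.02941² + 0.02941² + 0.05147² + 0.11029² = 0.00779 + 0.00135 + 0.00914 + 0.00541 + 0.00195 + 0.19464 + 0.00087 + 0.00087 + 0.00265 + 0.01216 = 0.23681.
To 3 decimal places, D = 0.237.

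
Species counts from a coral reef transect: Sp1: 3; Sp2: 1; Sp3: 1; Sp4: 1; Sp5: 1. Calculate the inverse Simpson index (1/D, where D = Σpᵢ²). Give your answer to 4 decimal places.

3.7692

Total N = 3+1+1+1+1 = 7, so the proportions are 0.42857143, 0.14285714, 0.14285714, 0.14285714, 0.14285714 (working shown to 8 dp, full precision carried).
D = 0.42857143² + 0.14285714² + 0.14285714² + 0.14285714² + 0.14285714² = 0.18367347 + 0.02040816 + 0.02040816 + 0.02040816 + 0.02040816 = 0.26530612.
So 1/D = 3.769231, i.e. 3.7692 to 4 decimal places.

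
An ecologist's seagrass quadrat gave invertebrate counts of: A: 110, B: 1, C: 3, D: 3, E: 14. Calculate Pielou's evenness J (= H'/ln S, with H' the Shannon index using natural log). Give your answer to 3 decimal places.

Total N = 110+1+3+3+14 = 131, so the proportions are 0.83969, 0.00763, 0.0229, 0.0229, 0.10687 (working shown to 5 dp, full precision carried).
H' = −Σ pᵢ ln pᵢ = −((-0.14671) + (-0.03722) + (-0.08649) + (-0.08649) + (-0.23898)) = 0.59587.
With S = 5 species, ln S = 1.60944, so J = 0.59587/1.60944 = 0.37024, i.e. 0.370 to 3 decimal places.

0.370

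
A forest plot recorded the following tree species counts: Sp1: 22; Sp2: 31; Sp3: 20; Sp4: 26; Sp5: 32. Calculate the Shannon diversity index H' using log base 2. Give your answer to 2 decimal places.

2.30

Total N = 22+31+20+26+32 = 131, so the proportions are 0.1679, 0.2366, 0.1527, 0.1985, 0.2443 (working shown to 4 dp, full precision carried).
Each pᵢ log₂ pᵢ term: 0.1679×(-2.5740)=-0.4323, 0.2366×(-2.0792)=-0.4920, 0.1527×(-2.7115)=-0.4140, 0.1985×(-2.3330)=-0.4630, 0.2443×(-2.0334)=-0.4967.
Sum = -2.2980, so H' = 2.30.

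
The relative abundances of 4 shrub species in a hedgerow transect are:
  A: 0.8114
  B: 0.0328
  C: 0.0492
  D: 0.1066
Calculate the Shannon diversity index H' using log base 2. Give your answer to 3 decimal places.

0.964

Each pᵢ log₂ pᵢ term (working shown to 5 dp, full precision carried): 0.8114×(-0.30151)=-0.24465, 0.0328×(-4.93016)=-0.16171, 0.0492×(-4.34520)=-0.21378, 0.1066×(-3.22972)=-0.34429.
Sum = -0.96443, so H' = 0.964.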